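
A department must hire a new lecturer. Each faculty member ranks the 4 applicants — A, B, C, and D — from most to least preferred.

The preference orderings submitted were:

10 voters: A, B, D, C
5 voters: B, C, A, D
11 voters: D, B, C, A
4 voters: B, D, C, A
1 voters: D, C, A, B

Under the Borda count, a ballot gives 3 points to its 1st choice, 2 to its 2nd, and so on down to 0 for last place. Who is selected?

B

Borda scores:
  A: 10·3 + 5·1 + 11·0 + 4·0 + 1 = 36
  B: 10·2 + 5·3 + 11·2 + 4·3 + 0 = 69
  C: 10·0 + 5·2 + 11·1 + 4·1 + 2 = 27
  D: 10·1 + 5·0 + 11·3 + 4·2 + 3 = 54
B has the highest total.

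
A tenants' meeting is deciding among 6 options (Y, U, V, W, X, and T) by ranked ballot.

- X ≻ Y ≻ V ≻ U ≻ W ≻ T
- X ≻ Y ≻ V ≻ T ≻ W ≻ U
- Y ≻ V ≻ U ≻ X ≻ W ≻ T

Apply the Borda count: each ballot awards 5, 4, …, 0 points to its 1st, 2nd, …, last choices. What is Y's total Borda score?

Borda scores:
  Y: 4 + 4 + 5 = 13
  U: 2 + 0 + 3 = 5
  V: 3 + 3 + 4 = 10
  W: 1 + 1 + 1 = 3
  X: 5 + 5 + 2 = 12
  T: 0 + 2 + 0 = 2

13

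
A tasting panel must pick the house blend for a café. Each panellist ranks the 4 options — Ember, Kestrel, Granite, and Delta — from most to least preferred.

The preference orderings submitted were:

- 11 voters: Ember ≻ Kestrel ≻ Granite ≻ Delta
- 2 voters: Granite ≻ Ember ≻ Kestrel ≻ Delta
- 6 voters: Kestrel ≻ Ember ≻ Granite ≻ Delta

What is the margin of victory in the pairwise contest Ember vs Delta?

Ballots ranking Ember above Delta: 11+2+6 = 19.
Ballots ranking Delta above Ember: 0.
Ember wins 19–0, a margin of 19.

19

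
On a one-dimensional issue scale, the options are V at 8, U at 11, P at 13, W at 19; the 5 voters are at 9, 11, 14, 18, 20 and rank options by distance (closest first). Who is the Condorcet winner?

With single-peaked preferences on a line, the Condorcet winner is the candidate closest to the median voter.
The median voter (position 14) is closest to P at 13.
Check: P vs V — voters closer to P: 4 of 5.

P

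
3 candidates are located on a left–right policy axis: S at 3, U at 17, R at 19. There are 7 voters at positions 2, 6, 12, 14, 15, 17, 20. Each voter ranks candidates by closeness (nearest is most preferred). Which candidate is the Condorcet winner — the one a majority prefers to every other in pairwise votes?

With single-peaked preferences on a line, the Condorcet winner is the candidate closest to the median voter.
The median voter (position 14) is closest to U at 17.
Check: U vs R — voters closer to U: 6 of 7.

U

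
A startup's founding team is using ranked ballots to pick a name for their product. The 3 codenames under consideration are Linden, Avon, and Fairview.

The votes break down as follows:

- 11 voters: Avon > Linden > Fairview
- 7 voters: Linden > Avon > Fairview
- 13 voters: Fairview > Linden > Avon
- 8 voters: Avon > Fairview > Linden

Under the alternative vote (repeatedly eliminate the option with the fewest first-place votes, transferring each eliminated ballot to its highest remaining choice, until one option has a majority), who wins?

Round 1: Avon 19, Fairview 13, Linden 7. Linden has the fewest and is eliminated.
Round 2: Avon 26, Fairview 13. Avon has a majority.

Avon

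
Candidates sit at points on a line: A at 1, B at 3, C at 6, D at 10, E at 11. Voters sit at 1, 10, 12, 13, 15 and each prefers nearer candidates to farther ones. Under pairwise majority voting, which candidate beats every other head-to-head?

With single-peaked preferences on a line, the Condorcet winner is the candidate closest to the median voter.
The median voter (position 12) is closest to E at 11.
Check: E vs C — voters closer to E: 4 of 5.

E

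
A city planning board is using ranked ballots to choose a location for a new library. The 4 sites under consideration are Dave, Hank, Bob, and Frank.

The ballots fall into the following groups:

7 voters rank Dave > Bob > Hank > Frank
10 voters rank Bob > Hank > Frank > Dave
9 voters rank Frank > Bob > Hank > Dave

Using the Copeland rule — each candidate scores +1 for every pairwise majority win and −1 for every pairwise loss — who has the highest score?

Pairwise results:
  Dave vs Hank: Hank wins 19–7.
  Dave vs Bob: Bob wins 19–7.
  Dave vs Frank: Frank wins 19–7.
  Hank vs Bob: Bob wins 26–0.
  Hank vs Frank: Hank wins 17–9.
  Bob vs Frank: Bob wins 17–9.
Copeland scores (wins − losses):
  Dave: 0 − 3 = -3
  Hank: 2 − 1 = 1
  Bob: 3 − 0 = 3
  Frank: 1 − 2 = -1
Bob has the best Copeland score.

Bob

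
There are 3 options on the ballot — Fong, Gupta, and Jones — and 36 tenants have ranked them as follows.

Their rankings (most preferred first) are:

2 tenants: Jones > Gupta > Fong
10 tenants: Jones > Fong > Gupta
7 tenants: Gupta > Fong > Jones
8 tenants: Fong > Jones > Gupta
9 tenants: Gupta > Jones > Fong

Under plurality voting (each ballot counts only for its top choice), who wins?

Gupta

First-place vote totals:
  Fong: 8
  Gupta: 16
  Jones: 12
Gupta has the most first-place votes.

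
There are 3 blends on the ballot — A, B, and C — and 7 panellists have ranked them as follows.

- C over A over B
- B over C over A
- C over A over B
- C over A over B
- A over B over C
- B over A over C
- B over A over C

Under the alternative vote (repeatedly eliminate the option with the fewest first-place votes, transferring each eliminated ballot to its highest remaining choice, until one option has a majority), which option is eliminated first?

Round 1: B 3, C 3, A 1. A has the fewest and is eliminated.
Round 2: B 4, C 3. B has a majority.

A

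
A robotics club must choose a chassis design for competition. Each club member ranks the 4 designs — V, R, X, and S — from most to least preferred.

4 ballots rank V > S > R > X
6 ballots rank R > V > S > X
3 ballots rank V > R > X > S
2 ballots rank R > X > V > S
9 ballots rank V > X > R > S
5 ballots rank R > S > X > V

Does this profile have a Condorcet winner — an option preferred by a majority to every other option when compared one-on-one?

Head-to-head results (29 voters total):
V vs R: V wins 16–13.
V vs X: V wins 22–7.
V vs S: V wins 24–5.
R vs X: R wins 20–9.
R vs S: R wins 25–4.
X vs S: S wins 15–14.
V beats each rival — R (16–13), X (22–7), S (24–5) — so V is the Condorcet winner.

Yes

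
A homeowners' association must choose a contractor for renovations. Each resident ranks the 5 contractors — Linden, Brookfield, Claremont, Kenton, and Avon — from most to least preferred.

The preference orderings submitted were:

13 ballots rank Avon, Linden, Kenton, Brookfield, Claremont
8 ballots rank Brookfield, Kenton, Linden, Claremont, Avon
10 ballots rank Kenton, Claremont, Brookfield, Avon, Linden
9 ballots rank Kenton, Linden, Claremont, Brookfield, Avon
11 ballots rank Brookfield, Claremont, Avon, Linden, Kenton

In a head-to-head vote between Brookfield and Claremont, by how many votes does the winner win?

13

Ballots ranking Brookfield above Claremont: 13+8+11 = 32.
Ballots ranking Claremont above Brookfield: 10+9 = 19.
Brookfield wins 32–19, a margin of 13.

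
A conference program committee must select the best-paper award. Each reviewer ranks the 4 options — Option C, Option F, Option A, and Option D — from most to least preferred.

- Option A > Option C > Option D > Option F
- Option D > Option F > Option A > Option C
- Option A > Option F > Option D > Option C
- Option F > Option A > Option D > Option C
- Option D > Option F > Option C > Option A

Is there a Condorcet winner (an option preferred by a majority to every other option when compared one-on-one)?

No

Head-to-head results (5 voters total):
Option C vs Option F: Option F wins 4–1.
Option C vs Option A: Option A wins 4–1.
Option C vs Option D: Option D wins 4–1.
Option F vs Option A: Option F wins 3–2.
Option F vs Option D: Option D wins 3–2.
Option A vs Option D: Option A wins 3–2.
No candidate beats all others: Option F beats Option A beats Option D beats Option F, a majority cycle.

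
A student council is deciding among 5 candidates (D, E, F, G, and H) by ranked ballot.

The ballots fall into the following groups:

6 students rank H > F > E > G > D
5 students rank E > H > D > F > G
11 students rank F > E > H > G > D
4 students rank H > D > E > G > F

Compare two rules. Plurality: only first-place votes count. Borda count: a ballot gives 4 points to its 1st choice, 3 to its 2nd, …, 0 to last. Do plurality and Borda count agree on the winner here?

No

Plurality first-place counts: D 0, E 5, F 11, G 0, H 10 → F.
Borda totals: D 22, E 73, F 67, G 21, H 77 → H.
The two rules disagree: plurality picks F, Borda picks H.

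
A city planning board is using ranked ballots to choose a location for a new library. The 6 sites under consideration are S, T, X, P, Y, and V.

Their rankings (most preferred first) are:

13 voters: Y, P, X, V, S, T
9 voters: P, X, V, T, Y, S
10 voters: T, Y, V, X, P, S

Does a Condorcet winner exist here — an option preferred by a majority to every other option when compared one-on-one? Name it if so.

No Condorcet winner

Head-to-head results (32 voters total):
S vs T: T wins 19–13.
S vs X: X wins 32–0.
S vs P: P wins 32–0.
S vs Y: Y wins 32–0.
S vs V: V wins 32–0.
T vs X: X wins 22–10.
T vs P: P wins 22–10.
T vs Y: T wins 19–13.
T vs V: V wins 22–10.
X vs P: P wins 22–10.
X vs Y: Y wins 23–9.
X vs V: X wins 22–10.
P vs Y: Y wins 23–9.
P vs V: P wins 22–10.
Y vs V: Y wins 23–9.
No candidate beats all others: T beats Y beats X beats T, a majority cycle.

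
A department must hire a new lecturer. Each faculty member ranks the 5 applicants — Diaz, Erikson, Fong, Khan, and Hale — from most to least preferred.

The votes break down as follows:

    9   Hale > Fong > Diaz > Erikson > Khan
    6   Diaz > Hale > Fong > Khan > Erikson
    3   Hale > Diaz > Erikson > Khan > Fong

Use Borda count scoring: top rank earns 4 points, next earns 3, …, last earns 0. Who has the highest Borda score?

Borda scores:
  Diaz: 9·2 + 6·4 + 3·3 = 51
  Erikson: 9·1 + 6·0 + 3·2 = 15
  Fong: 9·3 + 6·2 + 3·0 = 39
  Khan: 9·0 + 6·1 + 3·1 = 9
  Hale: 9·4 + 6·3 + 3·4 = 66
Hale has the highest total.

Hale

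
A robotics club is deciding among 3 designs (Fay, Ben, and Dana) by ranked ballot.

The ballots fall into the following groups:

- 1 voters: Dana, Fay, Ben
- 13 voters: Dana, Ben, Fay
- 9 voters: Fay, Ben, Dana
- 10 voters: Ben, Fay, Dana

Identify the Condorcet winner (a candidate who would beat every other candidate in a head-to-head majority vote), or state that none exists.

Head-to-head results (33 voters total):
Fay vs Ben: Ben wins 23–10.
Fay vs Dana: Fay wins 19–14.
Ben vs Dana: Ben wins 19–14.
Ben beats each rival — Fay (23–10), Dana (19–14) — so Ben is the Condorcet winner.

Ben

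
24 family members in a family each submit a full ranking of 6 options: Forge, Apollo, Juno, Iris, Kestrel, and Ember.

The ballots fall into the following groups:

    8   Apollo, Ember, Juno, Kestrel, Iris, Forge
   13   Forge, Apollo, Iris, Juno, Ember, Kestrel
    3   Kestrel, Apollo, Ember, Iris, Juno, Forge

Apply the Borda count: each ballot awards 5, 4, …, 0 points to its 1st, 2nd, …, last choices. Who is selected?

Apollo

Borda scores:
  Forge: 8·0 + 13·5 + 3·0 = 65
  Apollo: 8·5 + 13·4 + 3·4 = 104
  Juno: 8·3 + 13·2 + 3·1 = 53
  Iris: 8·1 + 13·3 + 3·2 = 53
  Kestrel: 8·2 + 13·0 + 3·5 = 31
  Ember: 8·4 + 13·1 + 3·3 = 54
Apollo has the highest total.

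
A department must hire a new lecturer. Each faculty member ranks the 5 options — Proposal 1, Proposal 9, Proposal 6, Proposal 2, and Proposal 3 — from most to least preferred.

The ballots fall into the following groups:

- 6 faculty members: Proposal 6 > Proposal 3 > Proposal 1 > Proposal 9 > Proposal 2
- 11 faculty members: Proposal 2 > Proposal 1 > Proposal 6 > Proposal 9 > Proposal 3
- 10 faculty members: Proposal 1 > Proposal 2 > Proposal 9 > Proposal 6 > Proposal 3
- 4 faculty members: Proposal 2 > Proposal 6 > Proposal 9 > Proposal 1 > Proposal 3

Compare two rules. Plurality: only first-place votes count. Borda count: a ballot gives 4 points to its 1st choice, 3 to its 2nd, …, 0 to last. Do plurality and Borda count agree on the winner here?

Plurality first-place counts: Proposal 1 10, Proposal 9 0, Proposal 6 6, Proposal 2 15, Proposal 3 0 → Proposal 2.
Borda totals: Proposal 1 89, Proposal 9 45, Proposal 6 68, Proposal 2 90, Proposal 3 18 → Proposal 2.
The two rules agree on Proposal 2.

Yes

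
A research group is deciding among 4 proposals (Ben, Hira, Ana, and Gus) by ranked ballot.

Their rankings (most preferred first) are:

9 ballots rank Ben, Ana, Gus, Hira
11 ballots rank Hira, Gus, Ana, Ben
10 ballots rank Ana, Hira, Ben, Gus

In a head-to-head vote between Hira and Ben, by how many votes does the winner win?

12

Ballots ranking Hira above Ben: 11+10 = 21.
Ballots ranking Ben above Hira: 9.
Hira wins 21–9, a margin of 12.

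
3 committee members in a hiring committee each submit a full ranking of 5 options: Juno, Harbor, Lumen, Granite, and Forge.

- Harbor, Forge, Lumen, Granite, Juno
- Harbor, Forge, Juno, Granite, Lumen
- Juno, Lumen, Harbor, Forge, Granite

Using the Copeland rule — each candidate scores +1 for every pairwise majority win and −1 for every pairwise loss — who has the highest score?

Harbor

Pairwise results:
  Juno vs Harbor: Harbor wins 2–1.
  Juno vs Lumen: Juno wins 2–1.
  Juno vs Granite: Juno wins 2–1.
  Juno vs Forge: Forge wins 2–1.
  Harbor vs Lumen: Harbor wins 2–1.
  Harbor vs Granite: Harbor wins 3–0.
  Harbor vs Forge: Harbor wins 3–0.
  Lumen vs Granite: Lumen wins 2–1.
  Lumen vs Forge: Forge wins 2–1.
  Granite vs Forge: Forge wins 3–0.
Copeland scores (wins − losses):
  Juno: 2 − 2 = 0
  Harbor: 4 − 0 = 4
  Lumen: 1 − 3 = -2
  Granite: 0 − 4 = -4
  Forge: 3 − 1 = 2
Harbor has the best Copeland score.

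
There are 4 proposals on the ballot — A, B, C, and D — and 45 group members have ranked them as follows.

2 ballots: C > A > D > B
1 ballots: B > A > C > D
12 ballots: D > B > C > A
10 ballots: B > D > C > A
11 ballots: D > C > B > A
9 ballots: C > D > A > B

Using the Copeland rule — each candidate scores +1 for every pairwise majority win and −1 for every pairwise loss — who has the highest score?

Pairwise results:
  A vs B: B wins 34–11.
  A vs C: C wins 44–1.
  A vs D: D wins 42–3.
  B vs C: B wins 23–22.
  B vs D: D wins 34–11.
  C vs D: D wins 33–12.
Copeland scores (wins − losses):
  A: 0 − 3 = -3
  B: 2 − 1 = 1
  C: 1 − 2 = -1
  D: 3 − 0 = 3
D has the best Copeland score.

D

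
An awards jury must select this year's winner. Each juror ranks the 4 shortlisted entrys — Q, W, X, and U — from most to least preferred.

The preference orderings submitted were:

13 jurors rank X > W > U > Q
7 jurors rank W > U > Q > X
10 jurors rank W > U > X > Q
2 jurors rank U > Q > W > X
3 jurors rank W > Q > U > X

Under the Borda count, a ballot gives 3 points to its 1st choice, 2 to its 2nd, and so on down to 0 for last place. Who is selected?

Borda scores:
  Q: 13·0 + 7·1 + 10·0 + 2·2 + 3·2 = 17
  W: 13·2 + 7·3 + 10·3 + 2·1 + 3·3 = 88
  X: 13·3 + 7·0 + 10·1 + 2·0 + 3·0 = 49
  U: 13·1 + 7·2 + 10·2 + 2·3 + 3·1 = 56
W has the highest total.

W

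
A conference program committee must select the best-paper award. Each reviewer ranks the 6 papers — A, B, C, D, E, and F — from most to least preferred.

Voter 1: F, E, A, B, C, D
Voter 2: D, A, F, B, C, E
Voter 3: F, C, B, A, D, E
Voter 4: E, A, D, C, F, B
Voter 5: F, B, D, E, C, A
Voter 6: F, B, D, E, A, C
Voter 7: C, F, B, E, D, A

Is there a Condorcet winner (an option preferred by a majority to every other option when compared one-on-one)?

Yes

Head-to-head results (7 voters total):
A vs B: B wins 4–3.
A vs C: A wins 4–3.
A vs D: D wins 4–3.
A vs E: E wins 5–2.
A vs F: F wins 5–2.
B vs C: B wins 4–3.
B vs D: B wins 5–2.
B vs E: B wins 5–2.
B vs F: F wins 7–0.
C vs D: D wins 4–3.
C vs E: E wins 4–3.
C vs F: F wins 5–2.
D vs E: D wins 4–3.
D vs F: F wins 5–2.
E vs F: F wins 6–1.
F beats each rival — A (5–2), B (7–0), C (5–2), D (5–2), E (6–1) — so F is the Condorcet winner.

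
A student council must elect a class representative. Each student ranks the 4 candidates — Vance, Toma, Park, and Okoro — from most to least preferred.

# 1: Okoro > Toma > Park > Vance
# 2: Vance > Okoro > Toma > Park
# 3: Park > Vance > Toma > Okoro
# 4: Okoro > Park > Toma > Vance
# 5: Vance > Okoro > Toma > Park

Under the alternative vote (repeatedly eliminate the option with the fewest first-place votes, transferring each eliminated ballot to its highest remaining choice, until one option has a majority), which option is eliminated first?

Round 1: Vance 2, Okoro 2, Park 1, Toma 0. Toma has the fewest and is eliminated.
Round 2: Vance 2, Okoro 2, Park 1. Park has the fewest and is eliminated.
Round 3: Vance 3, Okoro 2. Vance has a majority.

Toma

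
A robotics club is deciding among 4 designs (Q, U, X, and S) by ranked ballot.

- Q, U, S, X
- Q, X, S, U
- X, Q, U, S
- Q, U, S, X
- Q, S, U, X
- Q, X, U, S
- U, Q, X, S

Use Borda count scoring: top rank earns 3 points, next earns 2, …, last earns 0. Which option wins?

Borda scores:
  Q: 3 + 3 + 2 + 3 + 3 + 3 + 2 = 19
  U: 2 + 0 + 1 + 2 + 1 + 1 + 3 = 10
  X: 0 + 2 + 3 + 0 + 0 + 2 + 1 = 8
  S: 1 + 1 + 0 + 1 + 2 + 0 + 0 = 5
Q has the highest total.

Q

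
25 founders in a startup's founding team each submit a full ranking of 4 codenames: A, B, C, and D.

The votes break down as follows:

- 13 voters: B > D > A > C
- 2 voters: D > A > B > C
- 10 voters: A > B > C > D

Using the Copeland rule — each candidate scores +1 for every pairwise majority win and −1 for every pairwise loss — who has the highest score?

Pairwise results:
  A vs B: B wins 13–12.
  A vs C: A wins 25–0.
  A vs D: D wins 15–10.
  B vs C: B wins 25–0.
  B vs D: B wins 23–2.
  C vs D: D wins 15–10.
Copeland scores (wins − losses):
  A: 1 − 2 = -1
  B: 3 − 0 = 3
  C: 0 − 3 = -3
  D: 2 − 1 = 1
B has the best Copeland score.

B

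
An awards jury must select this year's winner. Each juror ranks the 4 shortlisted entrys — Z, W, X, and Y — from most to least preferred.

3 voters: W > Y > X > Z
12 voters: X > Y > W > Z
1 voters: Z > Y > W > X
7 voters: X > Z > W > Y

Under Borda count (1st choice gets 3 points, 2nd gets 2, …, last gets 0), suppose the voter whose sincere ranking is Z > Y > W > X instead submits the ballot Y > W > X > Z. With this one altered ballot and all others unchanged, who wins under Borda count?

Borda totals with the altered ballot: Z 14, W 30, X 61, Y 33.
The winner is unchanged: still X.

X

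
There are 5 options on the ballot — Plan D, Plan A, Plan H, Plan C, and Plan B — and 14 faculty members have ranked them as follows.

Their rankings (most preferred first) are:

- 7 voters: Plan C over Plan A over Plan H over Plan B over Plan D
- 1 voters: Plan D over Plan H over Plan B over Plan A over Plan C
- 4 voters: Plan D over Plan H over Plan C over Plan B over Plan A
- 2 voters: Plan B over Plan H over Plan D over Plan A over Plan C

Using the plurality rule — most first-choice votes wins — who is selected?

First-place vote totals:
  Plan D: 5
  Plan A: 0
  Plan H: 0
  Plan C: 7
  Plan B: 2
Plan C has the most first-place votes.

Plan C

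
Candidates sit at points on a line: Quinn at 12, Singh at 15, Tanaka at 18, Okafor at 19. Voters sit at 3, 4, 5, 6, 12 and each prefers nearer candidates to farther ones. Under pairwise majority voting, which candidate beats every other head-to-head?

Quinn

With single-peaked preferences on a line, the Condorcet winner is the candidate closest to the median voter.
The median voter (position 5) is closest to Quinn at 12.
Check: Quinn vs Okafor — voters closer to Quinn: 5 of 5.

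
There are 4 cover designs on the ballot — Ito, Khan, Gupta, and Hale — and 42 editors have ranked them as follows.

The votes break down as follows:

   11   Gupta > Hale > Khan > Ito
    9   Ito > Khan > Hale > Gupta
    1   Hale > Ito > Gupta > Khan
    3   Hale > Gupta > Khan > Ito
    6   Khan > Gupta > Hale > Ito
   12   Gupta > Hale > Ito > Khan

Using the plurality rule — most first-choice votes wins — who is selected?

First-place vote totals:
  Ito: 9
  Khan: 6
  Gupta: 23
  Hale: 4
Gupta has the most first-place votes.

Gupta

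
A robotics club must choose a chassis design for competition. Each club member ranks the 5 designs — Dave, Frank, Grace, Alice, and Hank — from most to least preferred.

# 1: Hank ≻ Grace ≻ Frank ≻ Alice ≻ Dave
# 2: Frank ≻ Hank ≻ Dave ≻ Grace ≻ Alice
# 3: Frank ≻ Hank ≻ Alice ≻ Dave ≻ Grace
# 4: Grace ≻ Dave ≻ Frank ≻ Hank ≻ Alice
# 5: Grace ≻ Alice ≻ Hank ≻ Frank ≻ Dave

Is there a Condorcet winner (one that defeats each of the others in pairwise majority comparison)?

No

Head-to-head results (5 voters total):
Dave vs Frank: Frank wins 4–1.
Dave vs Grace: Grace wins 3–2.
Dave vs Alice: Alice wins 3–2.
Dave vs Hank: Hank wins 4–1.
Frank vs Grace: Grace wins 3–2.
Frank vs Alice: Frank wins 4–1.
Frank vs Hank: Frank wins 3–2.
Grace vs Alice: Grace wins 4–1.
Grace vs Hank: Hank wins 3–2.
Alice vs Hank: Hank wins 4–1.
No candidate beats all others: Frank beats Hank beats Grace beats Frank, a majority cycle.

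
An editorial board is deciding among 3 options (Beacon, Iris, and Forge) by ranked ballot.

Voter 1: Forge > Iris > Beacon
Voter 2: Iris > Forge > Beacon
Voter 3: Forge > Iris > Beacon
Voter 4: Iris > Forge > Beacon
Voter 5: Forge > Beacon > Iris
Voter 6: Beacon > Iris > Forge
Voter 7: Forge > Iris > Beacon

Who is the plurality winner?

Forge

First-place vote totals:
  Beacon: 1
  Iris: 2
  Forge: 4
Forge has the most first-place votes.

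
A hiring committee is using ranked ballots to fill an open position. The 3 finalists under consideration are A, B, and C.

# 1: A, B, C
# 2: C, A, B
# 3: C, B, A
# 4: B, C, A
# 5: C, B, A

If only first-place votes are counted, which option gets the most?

First-place vote totals:
  A: 1
  B: 1
  C: 3
C has the most first-place votes.

C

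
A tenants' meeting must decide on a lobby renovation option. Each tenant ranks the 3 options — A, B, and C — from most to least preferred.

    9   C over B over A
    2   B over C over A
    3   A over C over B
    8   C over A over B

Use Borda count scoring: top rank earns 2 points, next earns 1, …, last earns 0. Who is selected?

Borda scores:
  A: 9·0 + 2·0 + 3·2 + 8·1 = 14
  B: 9·1 + 2·2 + 3·0 + 8·0 = 13
  C: 9·2 + 2·1 + 3·1 + 8·2 = 39
C has the highest total.

C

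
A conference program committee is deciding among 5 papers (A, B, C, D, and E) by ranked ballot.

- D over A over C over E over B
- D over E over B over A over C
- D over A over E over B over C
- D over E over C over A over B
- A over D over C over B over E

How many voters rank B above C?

Ballots ranking B above C: 2.
Ballots ranking C above B: 3.
So 2 of 5 voters prefer B to C.

2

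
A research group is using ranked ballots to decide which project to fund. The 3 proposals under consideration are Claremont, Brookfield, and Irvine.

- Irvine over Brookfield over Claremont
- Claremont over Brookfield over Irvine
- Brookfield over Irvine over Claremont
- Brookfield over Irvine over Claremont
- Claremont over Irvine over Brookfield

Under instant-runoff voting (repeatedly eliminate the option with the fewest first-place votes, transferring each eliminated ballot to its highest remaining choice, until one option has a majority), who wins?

Brookfield

Round 1: Claremont 2, Brookfield 2, Irvine 1. Irvine has the fewest and is eliminated.
Round 2: Brookfield 3, Claremont 2. Brookfield has a majority.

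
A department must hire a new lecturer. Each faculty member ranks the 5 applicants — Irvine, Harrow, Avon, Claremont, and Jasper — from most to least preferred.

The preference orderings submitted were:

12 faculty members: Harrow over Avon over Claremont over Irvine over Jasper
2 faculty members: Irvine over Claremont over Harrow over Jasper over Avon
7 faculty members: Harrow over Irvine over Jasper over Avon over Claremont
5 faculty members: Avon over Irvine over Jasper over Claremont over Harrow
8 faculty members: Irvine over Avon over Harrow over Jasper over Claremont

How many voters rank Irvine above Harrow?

Ballots ranking Irvine above Harrow: 2+5+8 = 15.
Ballots ranking Harrow above Irvine: 12+7 = 19.
So 15 of 34 voters prefer Irvine to Harrow.

15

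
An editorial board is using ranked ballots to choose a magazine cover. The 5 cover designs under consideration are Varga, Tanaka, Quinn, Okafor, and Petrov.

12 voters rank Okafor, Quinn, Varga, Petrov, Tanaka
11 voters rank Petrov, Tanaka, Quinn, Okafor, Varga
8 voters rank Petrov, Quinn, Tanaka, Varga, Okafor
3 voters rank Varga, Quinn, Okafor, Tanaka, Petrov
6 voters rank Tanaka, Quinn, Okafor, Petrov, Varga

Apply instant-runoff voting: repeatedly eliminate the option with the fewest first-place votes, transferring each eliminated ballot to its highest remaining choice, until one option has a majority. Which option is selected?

Okafor

Round 1: Petrov 19, Okafor 12, Tanaka 6, Varga 3, Quinn 0. Quinn has the fewest and is eliminated.
Round 2: Petrov 19, Okafor 12, Tanaka 6, Varga 3. Varga has the fewest and is eliminated.
Round 3: Petrov 19, Okafor 15, Tanaka 6. Tanaka has the fewest and is eliminated.
Round 4: Okafor 21, Petrov 19. Okafor has a majority.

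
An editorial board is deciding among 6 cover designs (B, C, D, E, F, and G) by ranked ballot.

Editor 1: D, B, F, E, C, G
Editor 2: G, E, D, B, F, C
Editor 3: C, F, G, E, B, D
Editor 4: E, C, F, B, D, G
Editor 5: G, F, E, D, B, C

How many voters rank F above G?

3

Ballots ranking F above G: 3.
Ballots ranking G above F: 2.
So 3 of 5 voters prefer F to G.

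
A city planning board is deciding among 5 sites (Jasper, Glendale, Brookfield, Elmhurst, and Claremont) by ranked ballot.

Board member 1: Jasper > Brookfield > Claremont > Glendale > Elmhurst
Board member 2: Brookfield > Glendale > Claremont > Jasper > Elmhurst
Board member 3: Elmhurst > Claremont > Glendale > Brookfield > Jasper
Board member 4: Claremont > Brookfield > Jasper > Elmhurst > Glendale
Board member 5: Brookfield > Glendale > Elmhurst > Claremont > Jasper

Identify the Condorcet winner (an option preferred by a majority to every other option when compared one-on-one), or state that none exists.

Brookfield

Head-to-head results (5 voters total):
Jasper vs Glendale: Glendale wins 3–2.
Jasper vs Brookfield: Brookfield wins 4–1.
Jasper vs Elmhurst: Jasper wins 3–2.
Jasper vs Claremont: Claremont wins 4–1.
Glendale vs Brookfield: Brookfield wins 4–1.
Glendale vs Elmhurst: Glendale wins 3–2.
Glendale vs Claremont: Claremont wins 3–2.
Brookfield vs Elmhurst: Brookfield wins 4–1.
Brookfield vs Claremont: Brookfield wins 3–2.
Elmhurst vs Claremont: Claremont wins 3–2.
Brookfield beats each rival — Jasper (4–1), Glendale (4–1), Elmhurst (4–1), Claremont (3–2) — so Brookfield is the Condorcet winner.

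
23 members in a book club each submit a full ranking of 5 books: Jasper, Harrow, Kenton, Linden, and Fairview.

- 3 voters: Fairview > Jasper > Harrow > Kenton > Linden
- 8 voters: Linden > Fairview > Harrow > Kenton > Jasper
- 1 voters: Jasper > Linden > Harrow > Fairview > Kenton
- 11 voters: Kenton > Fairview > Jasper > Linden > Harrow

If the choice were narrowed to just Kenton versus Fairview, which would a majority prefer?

Ballots ranking Kenton above Fairview: 11.
Ballots ranking Fairview above Kenton: 3+8+1 = 12.
Fairview wins the head-to-head, 12–11.

Fairview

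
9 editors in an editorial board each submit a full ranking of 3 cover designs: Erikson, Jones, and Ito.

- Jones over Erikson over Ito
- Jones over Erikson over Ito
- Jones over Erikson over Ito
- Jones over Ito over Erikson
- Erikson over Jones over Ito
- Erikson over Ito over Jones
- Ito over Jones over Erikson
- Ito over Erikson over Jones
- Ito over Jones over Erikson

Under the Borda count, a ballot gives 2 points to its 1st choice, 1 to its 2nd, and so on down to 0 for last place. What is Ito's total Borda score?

Borda scores:
  Erikson: 1 + 1 + 1 + 0 + 2 + 2 + 0 + 1 + 0 = 8
  Jones: 2 + 2 + 2 + 2 + 1 + 0 + 1 + 0 + 1 = 11
  Ito: 0 + 0 + 0 + 1 + 0 + 1 + 2 + 2 + 2 = 8

8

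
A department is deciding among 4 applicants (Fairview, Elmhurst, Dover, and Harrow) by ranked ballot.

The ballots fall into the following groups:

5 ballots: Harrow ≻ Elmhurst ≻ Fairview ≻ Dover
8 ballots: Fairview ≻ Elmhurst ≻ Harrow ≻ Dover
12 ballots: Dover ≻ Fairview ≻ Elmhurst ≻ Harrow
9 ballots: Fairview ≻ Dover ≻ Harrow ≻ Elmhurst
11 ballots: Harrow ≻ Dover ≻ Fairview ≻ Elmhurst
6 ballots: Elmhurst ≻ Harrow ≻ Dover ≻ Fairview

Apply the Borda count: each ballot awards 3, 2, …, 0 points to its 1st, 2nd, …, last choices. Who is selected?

Fairview

Borda scores:
  Fairview: 5·1 + 8·3 + 12·2 + 9·3 + 11·1 + 6·0 = 91
  Elmhurst: 5·2 + 8·2 + 12·1 + 9·0 + 11·0 + 6·3 = 56
  Dover: 5·0 + 8·0 + 12·3 + 9·2 + 11·2 + 6·1 = 82
  Harrow: 5·3 + 8·1 + 12·0 + 9·1 + 11·3 + 6·2 = 77
Fairview has the highest total.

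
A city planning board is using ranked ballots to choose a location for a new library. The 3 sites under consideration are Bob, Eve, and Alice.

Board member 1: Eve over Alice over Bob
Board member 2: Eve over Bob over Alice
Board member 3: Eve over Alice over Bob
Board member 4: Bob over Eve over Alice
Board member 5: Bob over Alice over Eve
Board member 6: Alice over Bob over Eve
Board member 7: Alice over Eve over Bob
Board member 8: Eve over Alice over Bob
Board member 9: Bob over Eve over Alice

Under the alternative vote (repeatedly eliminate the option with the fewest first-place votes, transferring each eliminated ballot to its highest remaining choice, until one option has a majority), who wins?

Round 1: Eve 4, Bob 3, Alice 2. Alice has the fewest and is eliminated.
Round 2: Eve 5, Bob 4. Eve has a majority.

Eve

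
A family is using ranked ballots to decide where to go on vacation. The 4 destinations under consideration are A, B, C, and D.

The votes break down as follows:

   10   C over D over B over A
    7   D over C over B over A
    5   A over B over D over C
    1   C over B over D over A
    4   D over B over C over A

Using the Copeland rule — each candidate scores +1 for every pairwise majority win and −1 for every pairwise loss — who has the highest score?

D

Pairwise results:
  A vs B: B wins 22–5.
  A vs C: C wins 22–5.
  A vs D: D wins 22–5.
  B vs C: C wins 18–9.
  B vs D: D wins 21–6.
  C vs D: D wins 16–11.
Copeland scores (wins − losses):
  A: 0 − 3 = -3
  B: 1 − 2 = -1
  C: 2 − 1 = 1
  D: 3 − 0 = 3
D has the best Copeland score.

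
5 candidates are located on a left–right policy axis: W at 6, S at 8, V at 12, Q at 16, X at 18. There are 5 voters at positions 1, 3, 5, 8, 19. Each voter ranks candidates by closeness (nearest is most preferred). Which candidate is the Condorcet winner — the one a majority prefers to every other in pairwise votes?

W

With single-peaked preferences on a line, the Condorcet winner is the candidate closest to the median voter.
The median voter (position 5) is closest to W at 6.
Check: W vs Q — voters closer to W: 4 of 5.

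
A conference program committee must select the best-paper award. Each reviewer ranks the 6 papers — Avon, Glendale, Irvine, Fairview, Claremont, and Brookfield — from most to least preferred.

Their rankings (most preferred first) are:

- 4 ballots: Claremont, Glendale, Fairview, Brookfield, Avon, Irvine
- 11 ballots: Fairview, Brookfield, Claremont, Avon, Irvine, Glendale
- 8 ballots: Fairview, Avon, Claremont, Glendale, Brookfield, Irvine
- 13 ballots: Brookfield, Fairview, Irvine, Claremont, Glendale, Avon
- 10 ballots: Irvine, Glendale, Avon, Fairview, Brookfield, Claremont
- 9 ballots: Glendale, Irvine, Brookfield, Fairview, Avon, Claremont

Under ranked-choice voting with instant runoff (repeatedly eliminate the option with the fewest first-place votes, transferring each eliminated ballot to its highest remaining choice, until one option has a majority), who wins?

Fairview

Round 1: Fairview 19, Brookfield 13, Irvine 10, Glendale 9, Claremont 4, Avon 0. Avon has the fewest and is eliminated.
Round 2: Fairview 19, Brookfield 13, Irvine 10, Glendale 9, Claremont 4. Claremont has the fewest and is eliminated.
Round 3: Fairview 19, Glendale 13, Brookfield 13, Irvine 10. Irvine has the fewest and is eliminated.
Round 4: Glendale 23, Fairview 19, Brookfield 13. Brookfield has the fewest and is eliminated.
Round 5: Fairview 32, Glendale 23. Fairview has a majority.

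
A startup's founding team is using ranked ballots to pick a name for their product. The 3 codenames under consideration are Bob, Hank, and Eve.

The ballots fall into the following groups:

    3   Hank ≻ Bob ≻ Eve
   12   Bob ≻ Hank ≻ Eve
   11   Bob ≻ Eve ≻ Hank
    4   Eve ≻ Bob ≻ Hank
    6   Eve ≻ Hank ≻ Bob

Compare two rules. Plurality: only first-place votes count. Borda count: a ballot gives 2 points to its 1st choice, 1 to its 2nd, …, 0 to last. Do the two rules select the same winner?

Plurality first-place counts: Bob 23, Hank 3, Eve 10 → Bob.
Borda totals: Bob 53, Hank 24, Eve 31 → Bob.
The two rules agree on Bob.

Yes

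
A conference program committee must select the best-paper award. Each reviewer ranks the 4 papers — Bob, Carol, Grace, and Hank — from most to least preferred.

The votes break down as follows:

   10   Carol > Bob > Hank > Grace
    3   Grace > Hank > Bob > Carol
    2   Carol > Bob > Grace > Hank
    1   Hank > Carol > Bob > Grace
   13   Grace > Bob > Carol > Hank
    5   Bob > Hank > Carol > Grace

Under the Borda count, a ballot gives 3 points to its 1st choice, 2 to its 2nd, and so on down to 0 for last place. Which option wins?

Borda scores:
  Bob: 10·2 + 3·1 + 2·2 + 1 + 13·2 + 5·3 = 69
  Carol: 10·3 + 3·0 + 2·3 + 2 + 13·1 + 5·1 = 56
  Grace: 10·0 + 3·3 + 2·1 + 0 + 13·3 + 5·0 = 50
  Hank: 10·1 + 3·2 + 2·0 + 3 + 13·0 + 5·2 = 29
Bob has the highest total.

Bob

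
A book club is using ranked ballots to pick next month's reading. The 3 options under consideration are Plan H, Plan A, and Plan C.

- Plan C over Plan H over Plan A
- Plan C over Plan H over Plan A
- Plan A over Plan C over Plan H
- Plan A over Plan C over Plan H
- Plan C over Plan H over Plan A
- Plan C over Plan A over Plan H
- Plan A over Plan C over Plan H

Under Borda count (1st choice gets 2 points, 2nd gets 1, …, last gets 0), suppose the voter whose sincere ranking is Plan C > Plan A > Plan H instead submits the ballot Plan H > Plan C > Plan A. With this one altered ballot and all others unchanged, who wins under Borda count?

Plan C

Borda totals with the altered ballot: Plan H 5, Plan A 6, Plan C 10.
The winner is unchanged: still Plan C.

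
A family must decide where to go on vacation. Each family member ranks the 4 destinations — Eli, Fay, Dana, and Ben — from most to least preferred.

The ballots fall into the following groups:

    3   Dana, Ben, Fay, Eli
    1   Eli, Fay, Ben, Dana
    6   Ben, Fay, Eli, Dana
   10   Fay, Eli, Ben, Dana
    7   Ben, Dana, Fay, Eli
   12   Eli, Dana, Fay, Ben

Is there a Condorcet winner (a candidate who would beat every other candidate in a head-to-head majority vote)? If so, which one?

Head-to-head results (39 voters total):
Eli vs Fay: Fay wins 26–13.
Eli vs Dana: Eli wins 29–10.
Eli vs Ben: Eli wins 23–16.
Fay vs Dana: Dana wins 22–17.
Fay vs Ben: Fay wins 23–16.
Dana vs Ben: Ben wins 24–15.
No candidate beats all others: Eli beats Dana beats Fay beats Eli, a majority cycle.

There is no Condorcet winner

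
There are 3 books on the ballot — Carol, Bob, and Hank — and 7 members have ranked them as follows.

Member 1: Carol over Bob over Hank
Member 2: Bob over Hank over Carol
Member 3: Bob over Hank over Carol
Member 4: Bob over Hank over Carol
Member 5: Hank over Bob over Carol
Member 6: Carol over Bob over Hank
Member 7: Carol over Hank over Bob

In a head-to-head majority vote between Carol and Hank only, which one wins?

Ballots ranking Carol above Hank: 3.
Ballots ranking Hank above Carol: 4.
Hank wins the head-to-head, 4–3.

Hank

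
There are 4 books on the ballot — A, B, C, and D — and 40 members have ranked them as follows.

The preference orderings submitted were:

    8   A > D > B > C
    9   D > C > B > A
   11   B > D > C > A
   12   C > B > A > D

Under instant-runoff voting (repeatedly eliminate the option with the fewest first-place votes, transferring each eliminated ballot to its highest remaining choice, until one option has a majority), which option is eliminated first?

Round 1: C 12, B 11, D 9, A 8. A has the fewest and is eliminated.
Round 2: D 17, C 12, B 11. B has the fewest and is eliminated.
Round 3: D 28, C 12. D has a majority.

A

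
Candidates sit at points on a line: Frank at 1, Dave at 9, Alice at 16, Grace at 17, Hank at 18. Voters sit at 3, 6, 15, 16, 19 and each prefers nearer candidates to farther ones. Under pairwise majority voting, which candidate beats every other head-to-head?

With single-peaked preferences on a line, the Condorcet winner is the candidate closest to the median voter.
The median voter (position 15) is closest to Alice at 16.
Check: Alice vs Dave — voters closer to Alice: 3 of 5.

Alice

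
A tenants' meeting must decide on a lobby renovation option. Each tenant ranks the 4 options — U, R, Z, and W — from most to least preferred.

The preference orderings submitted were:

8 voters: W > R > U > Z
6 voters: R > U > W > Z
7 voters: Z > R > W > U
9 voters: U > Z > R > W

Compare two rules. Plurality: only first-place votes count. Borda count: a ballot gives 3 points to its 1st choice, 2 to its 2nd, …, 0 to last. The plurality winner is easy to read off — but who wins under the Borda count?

Plurality first-place counts: U 9, R 6, Z 7, W 8 → U.
Borda totals: U 47, R 57, Z 39, W 37 → R.

R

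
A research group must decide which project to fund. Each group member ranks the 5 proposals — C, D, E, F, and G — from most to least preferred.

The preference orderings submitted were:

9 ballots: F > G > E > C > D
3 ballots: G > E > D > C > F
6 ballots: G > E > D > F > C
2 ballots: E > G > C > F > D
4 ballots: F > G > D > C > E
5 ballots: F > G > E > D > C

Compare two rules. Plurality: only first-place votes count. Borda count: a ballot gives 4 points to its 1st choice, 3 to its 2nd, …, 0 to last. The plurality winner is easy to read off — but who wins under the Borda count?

G

Plurality first-place counts: C 0, D 0, E 2, F 18, G 9 → F.
Borda totals: C 20, D 31, E 63, F 80, G 96 → G.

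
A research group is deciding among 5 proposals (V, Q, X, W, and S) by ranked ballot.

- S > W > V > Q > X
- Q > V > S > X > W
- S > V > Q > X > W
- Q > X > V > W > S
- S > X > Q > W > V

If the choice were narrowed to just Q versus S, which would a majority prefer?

S

Ballots ranking Q above S: 2.
Ballots ranking S above Q: 3.
S wins the head-to-head, 3–2.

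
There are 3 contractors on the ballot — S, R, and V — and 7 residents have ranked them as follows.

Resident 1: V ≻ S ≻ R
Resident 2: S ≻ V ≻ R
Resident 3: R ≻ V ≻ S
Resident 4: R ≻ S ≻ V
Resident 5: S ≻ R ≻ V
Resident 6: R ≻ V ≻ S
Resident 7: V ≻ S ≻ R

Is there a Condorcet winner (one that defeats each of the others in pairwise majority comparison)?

Head-to-head results (7 voters total):
S vs R: S wins 4–3.
S vs V: V wins 4–3.
R vs V: R wins 4–3.
No candidate beats all others: S beats R beats V beats S, a majority cycle.

No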